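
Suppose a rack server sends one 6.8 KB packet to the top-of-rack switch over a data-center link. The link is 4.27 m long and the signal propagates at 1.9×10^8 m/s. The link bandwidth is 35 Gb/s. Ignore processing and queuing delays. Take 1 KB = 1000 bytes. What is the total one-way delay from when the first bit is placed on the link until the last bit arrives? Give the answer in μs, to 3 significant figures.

L = 54400 bits.
Transmission delay = L/R = 54400 / 35000000000 = 1.55429 μs.
Propagation delay = d/s = 4.27 m / 190000000 m/s = 0.0224737 μs.
Total = 1.58 μs.

1.58 μs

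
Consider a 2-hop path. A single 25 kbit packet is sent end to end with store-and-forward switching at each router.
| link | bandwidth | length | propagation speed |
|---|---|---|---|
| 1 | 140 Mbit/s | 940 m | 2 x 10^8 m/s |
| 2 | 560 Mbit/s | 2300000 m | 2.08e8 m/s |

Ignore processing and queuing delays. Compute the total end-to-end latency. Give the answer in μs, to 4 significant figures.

11290 μs

L = 25000 bits.
Transmission delays (L/R per hop): 178.571, 44.6429 μs; sum = 223.214 μs.
Propagation delays (d/s per hop): 4.7, 11057.7 μs; sum = 11062.4 μs.
End-to-end = 11290 μs.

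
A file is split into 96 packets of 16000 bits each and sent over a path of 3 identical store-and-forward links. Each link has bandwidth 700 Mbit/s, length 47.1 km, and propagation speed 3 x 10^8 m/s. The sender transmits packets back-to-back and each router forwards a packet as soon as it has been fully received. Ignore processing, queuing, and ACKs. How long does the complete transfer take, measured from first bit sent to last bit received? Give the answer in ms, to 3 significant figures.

2.71 ms

Per-hop transmission t_tx = L/R = 16000/700000000 = 0.0228571 ms.
Per-hop propagation t_prop = 47100/300000000 = 0.157 ms.
Pipeline fill: first packet needs 3·t_tx to clear all hops; remaining 95 packets each add one t_tx.
Total = (3+96-1)·t_tx + 3·t_prop = 98·0.0228571 + 3·0.157 = 2.71 ms.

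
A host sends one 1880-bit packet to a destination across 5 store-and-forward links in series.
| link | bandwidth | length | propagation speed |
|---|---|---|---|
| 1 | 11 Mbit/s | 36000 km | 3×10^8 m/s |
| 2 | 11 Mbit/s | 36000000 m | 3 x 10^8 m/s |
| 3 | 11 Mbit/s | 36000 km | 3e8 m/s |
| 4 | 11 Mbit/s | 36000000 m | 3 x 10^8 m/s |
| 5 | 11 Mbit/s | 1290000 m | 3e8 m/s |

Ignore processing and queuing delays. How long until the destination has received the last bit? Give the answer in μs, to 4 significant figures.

485200 μs

Transmission delay per hop = L/R = 1880/11000000 = 170.909 μs; 5 hops → 854.545 μs.
Propagation delays (d/s per hop): 120000, 120000, 120000, 120000, 4300 μs; sum = 484300 μs.
End-to-end = 485200 μs.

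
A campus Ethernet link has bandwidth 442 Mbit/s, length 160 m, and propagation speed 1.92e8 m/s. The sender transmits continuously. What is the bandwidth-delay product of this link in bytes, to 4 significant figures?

Propagation delay = 160 / 192000000 = 8.33333e-07 s.
BDP = R × t_prop = 442000000 × 8.33333e-07 = 368.333 bits.
In bytes: 368.333/8 = 46.04 bytes.

46.04 bytes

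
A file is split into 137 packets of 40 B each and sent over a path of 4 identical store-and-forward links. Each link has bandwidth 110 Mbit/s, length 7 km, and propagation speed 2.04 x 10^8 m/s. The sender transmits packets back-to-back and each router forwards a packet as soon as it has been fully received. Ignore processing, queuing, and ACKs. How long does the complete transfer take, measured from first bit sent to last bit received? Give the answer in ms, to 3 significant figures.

Per-hop transmission t_tx = L/R = 320/110000000 = 0.00290909 ms.
Per-hop propagation t_prop = 7000/204000000 = 0.0343137 ms.
Pipeline fill: first packet needs 4·t_tx to clear all hops; remaining 136 packets each add one t_tx.
Total = (4+137-1)·t_tx + 4·t_prop = 140·0.00290909 + 4·0.0343137 = 0.545 ms.

0.545 ms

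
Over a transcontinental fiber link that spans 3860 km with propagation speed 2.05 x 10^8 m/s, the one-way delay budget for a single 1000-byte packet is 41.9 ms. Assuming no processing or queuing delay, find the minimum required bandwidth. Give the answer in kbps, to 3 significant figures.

L = 8000 bits.
Propagation delay = 3860000 / 2.05e+08 = 18.8293 ms.
Transmission budget = 41.9 − 18.8293 = 23.0707 ms.
R ≥ L / t_tx = 8000 bits / 0.0230707 s = 347 kbps.

347 kbps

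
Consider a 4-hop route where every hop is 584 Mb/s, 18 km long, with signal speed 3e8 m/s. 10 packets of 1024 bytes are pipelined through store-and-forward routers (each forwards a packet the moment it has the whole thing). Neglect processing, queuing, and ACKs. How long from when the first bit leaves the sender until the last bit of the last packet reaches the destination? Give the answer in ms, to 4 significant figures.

0.4224 ms

Per-hop transmission t_tx = L/R = 8192/584000000 = 0.0140274 ms.
Per-hop propagation t_prop = 18000/300000000 = 0.06 ms.
Pipeline fill: first packet needs 4·t_tx to clear all hops; remaining 9 packets each add one t_tx.
Total = (4+10-1)·t_tx + 4·t_prop = 13·0.0140274 + 4·0.06 = 0.4224 ms.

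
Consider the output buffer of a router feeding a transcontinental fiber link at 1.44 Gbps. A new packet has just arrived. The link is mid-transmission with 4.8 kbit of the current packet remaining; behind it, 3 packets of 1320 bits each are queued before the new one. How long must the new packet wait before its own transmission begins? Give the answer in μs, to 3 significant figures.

6.08 μs

Each queued packet: L/R = 1320/1440000000 = 0.916667 μs.
3 queued → 2.75 μs.
Plus remaining 4800 bits of current packet: 3.33333 μs.
Queuing delay = 6.08 μs.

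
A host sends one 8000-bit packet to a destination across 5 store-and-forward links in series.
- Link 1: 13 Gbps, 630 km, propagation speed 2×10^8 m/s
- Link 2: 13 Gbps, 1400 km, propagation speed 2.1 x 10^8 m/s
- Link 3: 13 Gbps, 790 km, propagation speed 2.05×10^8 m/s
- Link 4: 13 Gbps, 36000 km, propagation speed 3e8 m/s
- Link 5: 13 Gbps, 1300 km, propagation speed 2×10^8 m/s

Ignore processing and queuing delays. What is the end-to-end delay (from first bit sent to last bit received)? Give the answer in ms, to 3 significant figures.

Transmission delay per hop = L/R = 8000/13000000000 = 0.000615385 ms; 5 hops → 0.00307692 ms.
Propagation delays (d/s per hop): 3.15, 6.66667, 3.85366, 120, 6.5 ms; sum = 140.17 ms.
End-to-end = 140 ms.

140 ms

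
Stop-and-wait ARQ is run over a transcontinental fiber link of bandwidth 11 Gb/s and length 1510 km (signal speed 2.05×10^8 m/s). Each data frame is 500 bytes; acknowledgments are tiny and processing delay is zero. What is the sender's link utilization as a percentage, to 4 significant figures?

0.002468 %

t_tx = L/R = 4000/11000000000 = 3.63636e-07 s.
t_prop = 1510000/2.05e+08 = 0.00736585 s; RTT = 0.0147317 s.
Cycle = t_tx + RTT = 0.0147321 s.
Utilization = t_tx / cycle = 3.63636e-07/0.0147321 = 0.002468 %.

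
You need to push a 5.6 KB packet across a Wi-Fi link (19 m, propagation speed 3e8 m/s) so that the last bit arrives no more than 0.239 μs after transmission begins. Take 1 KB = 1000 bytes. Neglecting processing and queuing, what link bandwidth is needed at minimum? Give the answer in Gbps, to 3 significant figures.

255 Gbps

L = 44800 bits.
Propagation delay = 19 / 300000000 = 0.0633333 μs.
Transmission budget = 0.239 − 0.0633333 = 0.175667 μs.
R ≥ L / t_tx = 44800 bits / 1.75667e-07 s = 255 Gbps.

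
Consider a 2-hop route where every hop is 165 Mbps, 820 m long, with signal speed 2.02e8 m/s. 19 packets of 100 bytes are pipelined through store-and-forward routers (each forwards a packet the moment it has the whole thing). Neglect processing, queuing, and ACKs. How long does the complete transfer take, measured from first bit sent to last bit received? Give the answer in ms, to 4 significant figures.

Per-hop transmission t_tx = L/R = 800/165000000 = 0.00484848 ms.
Per-hop propagation t_prop = 820/202000000 = 0.00405941 ms.
Pipeline fill: first packet needs 2·t_tx to clear all hops; remaining 18 packets each add one t_tx.
Total = (2+19-1)·t_tx + 2·t_prop = 20·0.00484848 + 2·0.00405941 = 0.1051 ms.

0.1051 ms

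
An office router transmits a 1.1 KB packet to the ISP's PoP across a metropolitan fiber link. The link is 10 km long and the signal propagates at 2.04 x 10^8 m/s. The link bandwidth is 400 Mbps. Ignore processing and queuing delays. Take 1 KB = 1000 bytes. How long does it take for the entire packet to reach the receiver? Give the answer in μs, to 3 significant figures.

71.0 μs

L = 8800 bits.
Transmission delay = L/R = 8800 / 400000000 = 22 μs.
Propagation delay = d/s = 10000 m / 204000000 m/s = 49.0196 μs.
Total = 71.0 μs.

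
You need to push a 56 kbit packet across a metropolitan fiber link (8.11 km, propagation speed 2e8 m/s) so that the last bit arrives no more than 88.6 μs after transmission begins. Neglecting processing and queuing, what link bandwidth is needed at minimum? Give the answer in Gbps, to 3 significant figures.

1.17 Gbps

Propagation delay = 8110 / 200000000 = 40.55 μs.
Transmission budget = 88.6 − 40.55 = 48.05 μs.
R ≥ L / t_tx = 56000 bits / 4.805e-05 s = 1.17 Gbps.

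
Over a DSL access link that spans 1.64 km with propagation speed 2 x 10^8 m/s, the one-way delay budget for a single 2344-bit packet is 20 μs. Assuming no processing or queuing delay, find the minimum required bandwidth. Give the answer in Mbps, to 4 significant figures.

Propagation delay = 1640 / 200000000 = 8.2 μs.
Transmission budget = 20 − 8.2 = 11.8 μs.
R ≥ L / t_tx = 2344 bits / 1.18e-05 s = 198.6 Mbps.

198.6 Mbps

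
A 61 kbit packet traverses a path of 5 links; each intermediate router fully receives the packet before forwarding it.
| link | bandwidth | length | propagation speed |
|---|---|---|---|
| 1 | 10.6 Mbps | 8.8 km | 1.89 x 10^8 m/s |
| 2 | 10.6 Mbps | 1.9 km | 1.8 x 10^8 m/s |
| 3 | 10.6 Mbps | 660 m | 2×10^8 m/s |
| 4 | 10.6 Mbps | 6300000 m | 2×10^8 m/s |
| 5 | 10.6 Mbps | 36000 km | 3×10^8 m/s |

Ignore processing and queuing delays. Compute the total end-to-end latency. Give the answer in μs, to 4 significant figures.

L = 61000 bits.
Transmission delay per hop = L/R = 61000/10600000 = 5754.72 μs; 5 hops → 28773.6 μs.
Propagation delays (d/s per hop): 46.5608, 10.5556, 3.3, 31500, 120000 μs; sum = 151560 μs.
End-to-end = 180300 μs.

180300 μs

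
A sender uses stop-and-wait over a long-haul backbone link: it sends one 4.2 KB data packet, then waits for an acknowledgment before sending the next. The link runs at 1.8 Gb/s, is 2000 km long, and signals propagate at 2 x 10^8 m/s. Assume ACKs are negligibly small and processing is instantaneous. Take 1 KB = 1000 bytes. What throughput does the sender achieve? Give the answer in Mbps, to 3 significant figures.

t_tx = L/R = 33600/1800000000 = 1.86667e-05 s.
t_prop = 2000000/200000000 = 0.01 s; RTT = 0.02 s.
Cycle = t_tx + RTT = 0.0200187 s.
Throughput = L / cycle = 33600 / 0.0200187 = 1.68 Mbps.

1.68 Mbps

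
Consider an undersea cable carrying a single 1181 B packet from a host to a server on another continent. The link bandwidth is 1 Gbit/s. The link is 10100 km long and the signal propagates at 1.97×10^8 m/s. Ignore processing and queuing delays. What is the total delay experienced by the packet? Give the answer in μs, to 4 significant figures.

51280 μs

L = 1181 × 8 = 9448 bits.
Transmission delay = L/R = 9448 / 1000000000 = 9.448 μs.
Propagation delay = d/s = 10100000 m / 197000000 m/s = 51269 μs.
Total = 51280 μs.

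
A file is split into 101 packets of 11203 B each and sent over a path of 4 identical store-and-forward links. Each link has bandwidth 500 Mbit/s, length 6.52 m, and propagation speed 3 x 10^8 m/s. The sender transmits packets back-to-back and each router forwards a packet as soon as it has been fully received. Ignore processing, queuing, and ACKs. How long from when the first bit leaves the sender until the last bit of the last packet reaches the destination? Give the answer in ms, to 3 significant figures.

Per-hop transmission t_tx = L/R = 89624/500000000 = 0.179248 ms.
Per-hop propagation t_prop = 6.52/300000000 = 2.17333e-05 ms.
Pipeline fill: first packet needs 4·t_tx to clear all hops; remaining 100 packets each add one t_tx.
Total = (4+101-1)·t_tx + 4·t_prop = 104·0.179248 + 4·2.17333e-05 = 18.6 ms.

18.6 ms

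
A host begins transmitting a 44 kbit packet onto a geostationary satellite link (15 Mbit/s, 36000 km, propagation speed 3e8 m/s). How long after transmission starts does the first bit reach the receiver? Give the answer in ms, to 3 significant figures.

First bit experiences only propagation delay: d/s = 36000000/300000000 = 120 ms.

120 ms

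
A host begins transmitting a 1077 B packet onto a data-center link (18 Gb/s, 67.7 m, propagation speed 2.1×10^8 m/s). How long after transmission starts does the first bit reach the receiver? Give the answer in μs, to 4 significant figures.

0.3224 μs

First bit experiences only propagation delay: d/s = 67.7/210000000 = 0.3224 μs.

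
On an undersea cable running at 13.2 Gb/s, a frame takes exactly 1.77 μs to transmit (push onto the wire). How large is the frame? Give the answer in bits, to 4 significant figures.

L = R × t_tx = 13200000000 b/s × 1.77e-06 s = 23364 bits.

23360 bits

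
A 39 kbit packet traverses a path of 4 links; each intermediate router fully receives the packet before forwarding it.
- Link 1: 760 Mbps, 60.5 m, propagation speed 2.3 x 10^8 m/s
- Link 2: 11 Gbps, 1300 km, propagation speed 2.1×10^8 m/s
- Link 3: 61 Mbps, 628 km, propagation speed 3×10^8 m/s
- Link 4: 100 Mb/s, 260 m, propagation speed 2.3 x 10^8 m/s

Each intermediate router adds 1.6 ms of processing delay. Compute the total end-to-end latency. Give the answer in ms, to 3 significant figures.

L = 39000 bits.
Transmission delays (L/R per hop): 0.0513158, 0.00354545, 0.639344, 0.39 ms; sum = 1.08421 ms.
Propagation delays (d/s per hop): 0.000263043, 6.19048, 2.09333, 0.00113043 ms; sum = 8.2852 ms.
Processing at 3 router(s): 3 × 1.6 ms = 4.8 ms.
End-to-end = 14.2 ms.

14.2 ms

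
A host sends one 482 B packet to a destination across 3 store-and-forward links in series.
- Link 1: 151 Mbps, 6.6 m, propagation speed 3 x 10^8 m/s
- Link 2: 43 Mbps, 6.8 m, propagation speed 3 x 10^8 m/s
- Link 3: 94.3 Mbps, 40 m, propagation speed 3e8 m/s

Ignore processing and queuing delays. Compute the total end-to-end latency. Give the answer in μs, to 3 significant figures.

L = 482 × 8 = 3856 bits.
Transmission delays (L/R per hop): 25.5364, 89.6744, 40.8908 μs; sum = 156.102 μs.
Propagation delays (d/s per hop): 0.022, 0.0226667, 0.133333 μs; sum = 0.178 μs.
End-to-end = 156 μs.

156 μs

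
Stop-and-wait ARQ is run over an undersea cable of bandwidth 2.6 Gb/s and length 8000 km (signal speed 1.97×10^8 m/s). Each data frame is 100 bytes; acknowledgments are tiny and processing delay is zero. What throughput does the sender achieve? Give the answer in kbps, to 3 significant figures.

t_tx = L/R = 800/2600000000 = 3.07692e-07 s.
t_prop = 8000000/197000000 = 0.0406091 s; RTT = 0.0812183 s.
Cycle = t_tx + RTT = 0.0812186 s.
Throughput = L / cycle = 800 / 0.0812186 = 9.85 kbps.

9.85 kbps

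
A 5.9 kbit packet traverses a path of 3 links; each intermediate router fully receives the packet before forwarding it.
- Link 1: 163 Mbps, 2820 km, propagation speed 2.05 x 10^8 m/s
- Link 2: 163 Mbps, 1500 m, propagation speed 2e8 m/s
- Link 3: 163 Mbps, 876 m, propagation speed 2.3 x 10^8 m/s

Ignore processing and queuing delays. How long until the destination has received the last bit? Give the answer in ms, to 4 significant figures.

13.88 ms

L = 5900 bits.
Transmission delay per hop = L/R = 5900/163000000 = 0.0361963 ms; 3 hops → 0.108589 ms.
Propagation delays (d/s per hop): 13.7561, 0.0075, 0.0038087 ms; sum = 13.7674 ms.
End-to-end = 13.88 ms.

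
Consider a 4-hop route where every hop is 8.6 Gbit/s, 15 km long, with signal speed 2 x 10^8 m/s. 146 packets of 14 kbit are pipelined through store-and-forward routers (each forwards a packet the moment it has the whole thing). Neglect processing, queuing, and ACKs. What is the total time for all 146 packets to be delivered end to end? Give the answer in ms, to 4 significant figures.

Per-hop transmission t_tx = L/R = 14000/8600000000 = 0.00162791 ms.
Per-hop propagation t_prop = 15000/200000000 = 0.075 ms.
Pipeline fill: first packet needs 4·t_tx to clear all hops; remaining 145 packets each add one t_tx.
Total = (4+146-1)·t_tx + 4·t_prop = 149·0.00162791 + 4·0.075 = 0.5426 ms.

0.5426 ms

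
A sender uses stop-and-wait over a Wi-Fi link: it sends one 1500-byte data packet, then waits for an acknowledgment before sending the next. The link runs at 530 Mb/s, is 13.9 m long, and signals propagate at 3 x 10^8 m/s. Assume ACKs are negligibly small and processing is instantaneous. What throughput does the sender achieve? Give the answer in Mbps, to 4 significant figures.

t_tx = L/R = 12000/530000000 = 2.26415e-05 s.
t_prop = 13.9/300000000 = 4.63333e-08 s; RTT = 9.26667e-08 s.
Cycle = t_tx + RTT = 2.27342e-05 s.
Throughput = L / cycle = 12000 / 2.27342e-05 = 527.8 Mbps.

527.8 Mbps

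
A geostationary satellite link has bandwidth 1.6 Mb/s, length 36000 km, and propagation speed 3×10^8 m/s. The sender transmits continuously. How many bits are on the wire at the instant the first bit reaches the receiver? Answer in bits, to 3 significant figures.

Propagation delay = 36000000 / 300000000 = 0.12 s.
BDP = R × t_prop = 1600000 × 0.12 = 192000 bits.

192000 bits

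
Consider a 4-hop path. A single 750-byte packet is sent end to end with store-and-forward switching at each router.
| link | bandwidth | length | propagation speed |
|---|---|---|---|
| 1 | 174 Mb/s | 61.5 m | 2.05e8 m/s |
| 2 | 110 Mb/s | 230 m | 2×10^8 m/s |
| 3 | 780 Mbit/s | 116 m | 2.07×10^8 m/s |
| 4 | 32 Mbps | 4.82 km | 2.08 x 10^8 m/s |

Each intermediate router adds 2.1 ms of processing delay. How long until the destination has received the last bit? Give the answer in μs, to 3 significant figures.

6610 μs

L = 750 × 8 = 6000 bits.
Transmission delays (L/R per hop): 34.4828, 54.5455, 7.69231, 187.5 μs; sum = 284.221 μs.
Propagation delays (d/s per hop): 0.3, 1.15, 0.560386, 23.1731 μs; sum = 25.1835 μs.
Processing at 3 router(s): 3 × 2.1 ms = 6300 μs.
End-to-end = 6610 μs.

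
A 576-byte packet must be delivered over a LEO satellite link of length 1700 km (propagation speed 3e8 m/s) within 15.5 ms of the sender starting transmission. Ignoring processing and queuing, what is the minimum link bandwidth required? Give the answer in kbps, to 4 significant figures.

L = 4608 bits.
Propagation delay = 1700000 / 300000000 = 5.66667 ms.
Transmission budget = 15.5 − 5.66667 = 9.83333 ms.
R ≥ L / t_tx = 4608 bits / 0.00983333 s = 468.6 kbps.

468.6 kbps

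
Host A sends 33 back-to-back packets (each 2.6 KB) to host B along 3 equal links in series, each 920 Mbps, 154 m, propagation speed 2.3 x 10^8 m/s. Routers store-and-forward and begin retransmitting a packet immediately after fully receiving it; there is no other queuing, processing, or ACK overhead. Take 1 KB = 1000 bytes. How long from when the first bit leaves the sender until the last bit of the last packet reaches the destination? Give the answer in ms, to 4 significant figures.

Per-hop transmission t_tx = L/R = 20800/920000000 = 0.0226087 ms.
Per-hop propagation t_prop = 154/2.3e+08 = 0.000669565 ms.
Pipeline fill: first packet needs 3·t_tx to clear all hops; remaining 32 packets each add one t_tx.
Total = (3+33-1)·t_tx + 3·t_prop = 35·0.0226087 + 3·0.000669565 = 0.7933 ms.

0.7933 ms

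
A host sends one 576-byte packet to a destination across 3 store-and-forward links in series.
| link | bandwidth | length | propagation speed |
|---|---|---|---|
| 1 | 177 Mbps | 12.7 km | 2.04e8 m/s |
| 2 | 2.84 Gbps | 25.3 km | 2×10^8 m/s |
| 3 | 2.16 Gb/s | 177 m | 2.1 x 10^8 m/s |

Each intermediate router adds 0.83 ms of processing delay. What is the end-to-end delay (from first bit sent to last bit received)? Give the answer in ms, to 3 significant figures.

1.88 ms

L = 576 × 8 = 4608 bits.
Transmission delays (L/R per hop): 0.0260339, 0.00162254, 0.00213333 ms; sum = 0.0297898 ms.
Propagation delays (d/s per hop): 0.0622549, 0.1265, 0.000842857 ms; sum = 0.189598 ms.
Processing at 2 router(s): 2 × 0.83 ms = 1.66 ms.
End-to-end = 1.88 ms.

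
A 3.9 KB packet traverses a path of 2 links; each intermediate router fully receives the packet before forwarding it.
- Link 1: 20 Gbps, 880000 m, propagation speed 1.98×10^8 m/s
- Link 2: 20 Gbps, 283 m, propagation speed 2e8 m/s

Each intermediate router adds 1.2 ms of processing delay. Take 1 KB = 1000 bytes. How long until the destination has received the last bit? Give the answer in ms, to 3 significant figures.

L = 31200 bits.
Transmission delay per hop = L/R = 31200/20000000000 = 0.00156 ms; 2 hops → 0.00312 ms.
Propagation delays (d/s per hop): 4.44444, 0.001415 ms; sum = 4.44586 ms.
Processing at 1 router(s): 1 × 1.2 ms = 1.2 ms.
End-to-end = 5.65 ms.

5.65 ms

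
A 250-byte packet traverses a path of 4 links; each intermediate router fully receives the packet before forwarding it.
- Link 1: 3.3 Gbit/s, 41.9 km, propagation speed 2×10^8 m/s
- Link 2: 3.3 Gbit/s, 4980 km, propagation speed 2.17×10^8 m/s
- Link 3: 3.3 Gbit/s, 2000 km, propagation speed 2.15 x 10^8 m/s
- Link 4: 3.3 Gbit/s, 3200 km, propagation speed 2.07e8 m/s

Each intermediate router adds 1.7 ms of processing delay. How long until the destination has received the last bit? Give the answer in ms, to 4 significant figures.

53.02 ms

L = 250 × 8 = 2000 bits.
Transmission delay per hop = L/R = 2000/3300000000 = 0.000606061 ms; 4 hops → 0.00242424 ms.
Propagation delays (d/s per hop): 0.2095, 22.9493, 9.30233, 15.4589 ms; sum = 47.9201 ms.
Processing at 3 router(s): 3 × 1.7 ms = 5.1 ms.
End-to-end = 53.02 ms.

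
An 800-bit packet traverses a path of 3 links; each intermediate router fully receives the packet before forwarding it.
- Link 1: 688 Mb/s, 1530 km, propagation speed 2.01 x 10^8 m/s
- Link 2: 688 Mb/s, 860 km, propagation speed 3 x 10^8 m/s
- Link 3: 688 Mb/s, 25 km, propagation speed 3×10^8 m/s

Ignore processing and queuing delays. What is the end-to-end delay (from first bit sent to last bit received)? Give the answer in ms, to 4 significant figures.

10.57 ms

Transmission delay per hop = L/R = 800/688000000 = 0.00116279 ms; 3 hops → 0.00348837 ms.
Propagation delays (d/s per hop): 7.61194, 2.86667, 0.0833333 ms; sum = 10.5619 ms.
End-to-end = 10.57 ms.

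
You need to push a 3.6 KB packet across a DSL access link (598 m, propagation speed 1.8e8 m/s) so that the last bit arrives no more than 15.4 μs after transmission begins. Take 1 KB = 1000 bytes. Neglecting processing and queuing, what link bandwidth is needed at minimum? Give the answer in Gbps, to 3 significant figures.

2.38 Gbps

L = 28800 bits.
Propagation delay = 598 / 180000000 = 3.32222 μs.
Transmission budget = 15.4 − 3.32222 = 12.0778 μs.
R ≥ L / t_tx = 28800 bits / 1.20778e-05 s = 2.38 Gbps.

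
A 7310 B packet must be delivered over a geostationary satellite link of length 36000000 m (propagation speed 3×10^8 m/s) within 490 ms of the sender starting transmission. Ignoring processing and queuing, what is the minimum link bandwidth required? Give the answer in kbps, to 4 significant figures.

158.1 kbps

L = 58480 bits.
Propagation delay = 36000000 / 300000000 = 120 ms.
Transmission budget = 490 − 120 = 370 ms.
R ≥ L / t_tx = 58480 bits / 0.37 s = 158.1 kbps.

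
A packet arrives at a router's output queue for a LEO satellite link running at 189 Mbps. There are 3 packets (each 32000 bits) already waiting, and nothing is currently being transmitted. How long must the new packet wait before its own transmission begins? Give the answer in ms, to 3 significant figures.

Each queued packet: L/R = 32000/189000000 = 0.169312 ms.
3 queued → 0.507937 ms.
Queuing delay = 0.508 ms.

0.508 ms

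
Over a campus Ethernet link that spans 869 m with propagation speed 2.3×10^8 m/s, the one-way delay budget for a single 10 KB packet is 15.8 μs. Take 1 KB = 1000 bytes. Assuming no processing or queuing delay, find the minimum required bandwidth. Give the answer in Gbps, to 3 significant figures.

L = 80000 bits.
Propagation delay = 869 / 2.3e+08 = 3.77826 μs.
Transmission budget = 15.8 − 3.77826 = 12.0217 μs.
R ≥ L / t_tx = 80000 bits / 1.20217e-05 s = 6.65 Gbps.

6.65 Gbps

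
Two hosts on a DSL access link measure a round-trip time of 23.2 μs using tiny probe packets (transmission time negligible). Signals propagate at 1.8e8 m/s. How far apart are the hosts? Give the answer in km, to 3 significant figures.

One-way propagation = RTT/2 = 11.6 μs.
d = s × t = 180000000 × 1.16e-05 = 2.09 km.

2.09 km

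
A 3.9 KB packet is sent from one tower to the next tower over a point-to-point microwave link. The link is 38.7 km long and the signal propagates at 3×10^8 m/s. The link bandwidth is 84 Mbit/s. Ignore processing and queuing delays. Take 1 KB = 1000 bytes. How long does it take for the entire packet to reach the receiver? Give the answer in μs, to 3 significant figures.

L = 31200 bits.
Transmission delay = L/R = 31200 / 84000000 = 371.429 μs.
Propagation delay = d/s = 38700 m / 300000000 m/s = 129 μs.
Total = 500 μs.

500 μs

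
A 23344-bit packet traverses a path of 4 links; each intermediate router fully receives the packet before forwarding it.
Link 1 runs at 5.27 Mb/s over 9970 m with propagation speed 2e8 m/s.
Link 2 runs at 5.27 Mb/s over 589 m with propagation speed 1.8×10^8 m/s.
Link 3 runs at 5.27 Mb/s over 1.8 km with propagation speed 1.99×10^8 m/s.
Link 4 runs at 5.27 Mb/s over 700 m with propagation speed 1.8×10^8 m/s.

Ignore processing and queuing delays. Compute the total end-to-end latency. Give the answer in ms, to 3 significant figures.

17.8 ms

Transmission delay per hop = L/R = 23344/5270000 = 4.4296 ms; 4 hops → 17.7184 ms.
Propagation delays (d/s per hop): 0.04985, 0.00327222, 0.00904523, 0.00388889 ms; sum = 0.0660563 ms.
End-to-end = 17.8 ms.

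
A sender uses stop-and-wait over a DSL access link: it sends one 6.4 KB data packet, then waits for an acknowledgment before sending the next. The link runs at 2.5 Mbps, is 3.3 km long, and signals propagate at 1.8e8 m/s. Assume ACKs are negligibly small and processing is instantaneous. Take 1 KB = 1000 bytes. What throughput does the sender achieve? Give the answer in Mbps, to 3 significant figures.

t_tx = L/R = 51200/2500000 = 0.02048 s.
t_prop = 3300/180000000 = 1.83333e-05 s; RTT = 3.66667e-05 s.
Cycle = t_tx + RTT = 0.0205167 s.
Throughput = L / cycle = 51200 / 0.0205167 = 2.50 Mbps.

2.50 Mbps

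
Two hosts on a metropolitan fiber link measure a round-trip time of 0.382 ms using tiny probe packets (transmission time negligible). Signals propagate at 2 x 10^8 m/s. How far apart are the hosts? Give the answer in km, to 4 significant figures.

38.20 km

One-way propagation = RTT/2 = 0.191 ms.
d = s × t = 200000000 × 0.000191 = 38.20 km.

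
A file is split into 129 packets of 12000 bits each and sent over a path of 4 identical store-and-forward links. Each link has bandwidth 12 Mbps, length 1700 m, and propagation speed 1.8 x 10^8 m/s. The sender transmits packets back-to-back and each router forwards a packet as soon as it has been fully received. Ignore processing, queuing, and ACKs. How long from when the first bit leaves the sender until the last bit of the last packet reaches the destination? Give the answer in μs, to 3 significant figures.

132000 μs

Per-hop transmission t_tx = L/R = 12000/12000000 = 1000 μs.
Per-hop propagation t_prop = 1700/180000000 = 9.44444 μs.
Pipeline fill: first packet needs 4·t_tx to clear all hops; remaining 128 packets each add one t_tx.
Total = (4+129-1)·t_tx + 4·t_prop = 132·1000 + 4·9.44444 = 132000 μs.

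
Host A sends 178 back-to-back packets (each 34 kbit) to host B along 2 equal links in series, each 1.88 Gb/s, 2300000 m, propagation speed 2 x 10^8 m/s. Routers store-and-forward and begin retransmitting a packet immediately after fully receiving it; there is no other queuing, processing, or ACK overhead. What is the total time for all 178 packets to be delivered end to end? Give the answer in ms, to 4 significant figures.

26.24 ms

Per-hop transmission t_tx = L/R = 34000/1880000000 = 0.0180851 ms.
Per-hop propagation t_prop = 2300000/200000000 = 11.5 ms.
Pipeline fill: first packet needs 2·t_tx to clear all hops; remaining 177 packets each add one t_tx.
Total = (2+178-1)·t_tx + 2·t_prop = 179·0.0180851 + 2·11.5 = 26.24 ms.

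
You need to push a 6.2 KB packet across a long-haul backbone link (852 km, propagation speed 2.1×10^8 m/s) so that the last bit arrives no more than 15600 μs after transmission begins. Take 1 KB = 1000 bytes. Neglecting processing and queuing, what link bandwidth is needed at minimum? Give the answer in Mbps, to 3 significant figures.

4.30 Mbps

L = 49600 bits.
Propagation delay = 852000 / 210000000 = 4057.14 μs.
Transmission budget = 15600 − 4057.14 = 11542.9 μs.
R ≥ L / t_tx = 49600 bits / 0.0115429 s = 4.30 Mbps.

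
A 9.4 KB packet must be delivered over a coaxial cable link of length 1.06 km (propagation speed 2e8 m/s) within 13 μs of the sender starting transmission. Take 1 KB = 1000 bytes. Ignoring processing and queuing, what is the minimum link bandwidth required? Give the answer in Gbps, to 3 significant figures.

L = 75200 bits.
Propagation delay = 1060 / 200000000 = 5.3 μs.
Transmission budget = 13 − 5.3 = 7.7 μs.
R ≥ L / t_tx = 75200 bits / 7.7e-06 s = 9.77 Gbps.

9.77 Gbps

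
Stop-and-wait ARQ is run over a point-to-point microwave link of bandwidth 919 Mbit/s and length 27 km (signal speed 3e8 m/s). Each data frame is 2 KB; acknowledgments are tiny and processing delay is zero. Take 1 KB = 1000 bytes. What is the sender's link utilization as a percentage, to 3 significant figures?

t_tx = L/R = 16000/919000000 = 1.74102e-05 s.
t_prop = 27000/300000000 = 9e-05 s; RTT = 0.00018 s.
Cycle = t_tx + RTT = 0.00019741 s.
Utilization = t_tx / cycle = 1.74102e-05/0.00019741 = 8.82 %.

8.82 %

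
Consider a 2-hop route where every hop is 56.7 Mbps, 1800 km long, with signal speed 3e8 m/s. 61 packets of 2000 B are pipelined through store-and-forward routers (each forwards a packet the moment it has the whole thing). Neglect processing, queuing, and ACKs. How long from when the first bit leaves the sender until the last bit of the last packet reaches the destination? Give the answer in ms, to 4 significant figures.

29.50 ms

Per-hop transmission t_tx = L/R = 16000/56700000 = 0.282187 ms.
Per-hop propagation t_prop = 1800000/300000000 = 6 ms.
Pipeline fill: first packet needs 2·t_tx to clear all hops; remaining 60 packets each add one t_tx.
Total = (2+61-1)·t_tx + 2·t_prop = 62·0.282187 + 2·6 = 29.50 ms.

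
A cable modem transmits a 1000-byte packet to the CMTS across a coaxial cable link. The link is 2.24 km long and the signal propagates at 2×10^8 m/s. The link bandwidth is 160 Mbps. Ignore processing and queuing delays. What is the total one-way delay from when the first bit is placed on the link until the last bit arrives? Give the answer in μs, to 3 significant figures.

61.2 μs

L = 1000 × 8 = 8000 bits.
Transmission delay = L/R = 8000 / 160000000 = 50 μs.
Propagation delay = d/s = 2240 m / 200000000 m/s = 11.2 μs.
Total = 61.2 μs.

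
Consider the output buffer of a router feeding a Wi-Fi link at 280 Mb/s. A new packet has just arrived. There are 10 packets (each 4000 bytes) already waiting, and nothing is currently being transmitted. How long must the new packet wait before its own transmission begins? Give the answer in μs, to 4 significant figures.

Each queued packet: L/R = 32000/280000000 = 114.286 μs.
10 queued → 1142.86 μs.
Queuing delay = 1143 μs.

1143 μs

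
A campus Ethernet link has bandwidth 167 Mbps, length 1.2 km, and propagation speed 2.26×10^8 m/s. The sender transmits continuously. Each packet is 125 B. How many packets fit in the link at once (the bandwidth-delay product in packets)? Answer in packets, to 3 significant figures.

0.887 packets

Propagation delay = 1200 / 2.26e+08 = 5.30973e-06 s.
BDP = R × t_prop = 167000000 × 5.30973e-06 = 886.726 bits.
In packets of 1000 bits: 0.887 packets.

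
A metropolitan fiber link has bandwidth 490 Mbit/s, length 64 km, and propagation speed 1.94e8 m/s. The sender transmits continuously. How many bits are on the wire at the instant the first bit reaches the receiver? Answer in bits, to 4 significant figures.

161600 bits

Propagation delay = 64000 / 194000000 = 0.000329897 s.
BDP = R × t_prop = 490000000 × 0.000329897 = 161649 bits.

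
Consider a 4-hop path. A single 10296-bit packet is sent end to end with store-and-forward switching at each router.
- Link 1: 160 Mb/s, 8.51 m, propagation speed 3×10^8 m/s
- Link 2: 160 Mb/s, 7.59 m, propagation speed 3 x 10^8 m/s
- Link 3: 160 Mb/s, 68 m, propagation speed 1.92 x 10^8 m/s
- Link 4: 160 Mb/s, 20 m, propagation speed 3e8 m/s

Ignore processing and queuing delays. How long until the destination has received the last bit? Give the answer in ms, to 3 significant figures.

0.258 ms

Transmission delay per hop = L/R = 10296/160000000 = 0.06435 ms; 4 hops → 0.2574 ms.
Propagation delays (d/s per hop): 2.83667e-05, 2.53e-05, 0.000354167, 6.66667e-05 ms; sum = 0.0004745 ms.
End-to-end = 0.258 ms.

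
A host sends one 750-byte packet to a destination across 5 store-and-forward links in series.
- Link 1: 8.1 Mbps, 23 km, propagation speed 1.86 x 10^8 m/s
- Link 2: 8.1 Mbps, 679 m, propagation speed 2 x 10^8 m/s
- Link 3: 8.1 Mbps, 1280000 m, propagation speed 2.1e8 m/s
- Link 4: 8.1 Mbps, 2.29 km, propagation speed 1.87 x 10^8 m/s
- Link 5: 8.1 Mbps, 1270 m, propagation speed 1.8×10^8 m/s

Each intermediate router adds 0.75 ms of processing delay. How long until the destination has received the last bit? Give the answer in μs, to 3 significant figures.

12900 μs

L = 750 × 8 = 6000 bits.
Transmission delay per hop = L/R = 6000/8100000 = 740.741 μs; 5 hops → 3703.7 μs.
Propagation delays (d/s per hop): 123.656, 3.395, 6095.24, 12.246, 7.05556 μs; sum = 6241.59 μs.
Processing at 4 router(s): 4 × 0.75 ms = 3000 μs.
End-to-end = 12900 μs.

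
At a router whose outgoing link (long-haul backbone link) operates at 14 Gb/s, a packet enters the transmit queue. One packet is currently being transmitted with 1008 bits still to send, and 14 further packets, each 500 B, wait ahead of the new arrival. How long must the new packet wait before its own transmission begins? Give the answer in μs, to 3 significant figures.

Each queued packet: L/R = 4000/14000000000 = 0.285714 μs.
14 queued → 4 μs.
Plus remaining 1008 bits of current packet: 0.072 μs.
Queuing delay = 4.07 μs.

4.07 μs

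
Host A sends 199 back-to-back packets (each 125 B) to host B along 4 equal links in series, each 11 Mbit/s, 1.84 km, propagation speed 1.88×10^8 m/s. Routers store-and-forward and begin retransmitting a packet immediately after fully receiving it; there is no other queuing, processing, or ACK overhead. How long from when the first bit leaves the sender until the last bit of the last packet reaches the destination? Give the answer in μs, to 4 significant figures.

18400 μs

Per-hop transmission t_tx = L/R = 1000/11000000 = 90.9091 μs.
Per-hop propagation t_prop = 1840/188000000 = 9.78723 μs.
Pipeline fill: first packet needs 4·t_tx to clear all hops; remaining 198 packets each add one t_tx.
Total = (4+199-1)·t_tx + 4·t_prop = 202·90.9091 + 4·9.78723 = 18400 μs.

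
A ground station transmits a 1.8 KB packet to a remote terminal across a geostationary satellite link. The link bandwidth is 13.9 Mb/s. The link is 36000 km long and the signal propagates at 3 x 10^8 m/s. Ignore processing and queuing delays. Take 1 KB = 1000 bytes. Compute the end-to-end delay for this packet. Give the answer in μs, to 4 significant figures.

121000 μs

L = 14400 bits.
Transmission delay = L/R = 14400 / 13900000 = 1035.97 μs.
Propagation delay = d/s = 36000000 m / 300000000 m/s = 120000 μs.
Total = 121000 μs.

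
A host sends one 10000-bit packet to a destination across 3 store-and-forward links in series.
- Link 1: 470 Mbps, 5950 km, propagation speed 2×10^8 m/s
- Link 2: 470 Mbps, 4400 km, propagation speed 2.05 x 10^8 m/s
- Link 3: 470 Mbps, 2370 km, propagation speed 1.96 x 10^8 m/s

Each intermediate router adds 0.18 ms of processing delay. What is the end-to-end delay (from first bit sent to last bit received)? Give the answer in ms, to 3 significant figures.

Transmission delay per hop = L/R = 10000/470000000 = 0.0212766 ms; 3 hops → 0.0638298 ms.
Propagation delays (d/s per hop): 29.75, 21.4634, 12.0918 ms; sum = 63.3053 ms.
Processing at 2 router(s): 2 × 0.18 ms = 0.36 ms.
End-to-end = 63.7 ms.

63.7 ms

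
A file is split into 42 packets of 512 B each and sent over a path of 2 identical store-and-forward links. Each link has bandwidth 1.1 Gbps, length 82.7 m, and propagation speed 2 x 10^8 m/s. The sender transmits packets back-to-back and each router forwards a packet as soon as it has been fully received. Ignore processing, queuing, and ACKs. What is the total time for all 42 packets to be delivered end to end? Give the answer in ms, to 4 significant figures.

Per-hop transmission t_tx = L/R = 4096/1100000000 = 0.00372364 ms.
Per-hop propagation t_prop = 82.7/200000000 = 0.0004135 ms.
Pipeline fill: first packet needs 2·t_tx to clear all hops; remaining 41 packets each add one t_tx.
Total = (2+42-1)·t_tx + 2·t_prop = 43·0.00372364 + 2·0.0004135 = 0.1609 ms.

0.1609 ms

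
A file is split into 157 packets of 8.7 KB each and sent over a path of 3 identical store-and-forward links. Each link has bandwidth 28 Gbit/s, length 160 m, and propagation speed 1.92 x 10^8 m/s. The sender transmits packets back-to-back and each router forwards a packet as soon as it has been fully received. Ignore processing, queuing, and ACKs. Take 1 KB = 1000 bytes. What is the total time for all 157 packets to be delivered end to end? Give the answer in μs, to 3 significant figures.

398 μs

Per-hop transmission t_tx = L/R = 69600/28000000000 = 2.48571 μs.
Per-hop propagation t_prop = 160/192000000 = 0.833333 μs.
Pipeline fill: first packet needs 3·t_tx to clear all hops; remaining 156 packets each add one t_tx.
Total = (3+157-1)·t_tx + 3·t_prop = 159·2.48571 + 3·0.833333 = 398 μs.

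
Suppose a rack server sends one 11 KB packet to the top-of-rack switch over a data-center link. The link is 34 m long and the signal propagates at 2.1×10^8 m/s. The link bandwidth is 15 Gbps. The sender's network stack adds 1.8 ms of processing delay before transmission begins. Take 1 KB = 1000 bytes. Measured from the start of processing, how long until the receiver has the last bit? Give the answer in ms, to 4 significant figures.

1.806 ms

L = 88000 bits.
Transmission delay = L/R = 88000 / 15000000000 = 0.00586667 ms.
Propagation delay = d/s = 34 m / 210000000 m/s = 0.000161905 ms.
Plus processing delay 1.8 ms = 1.8 ms.
Total = 1.806 ms.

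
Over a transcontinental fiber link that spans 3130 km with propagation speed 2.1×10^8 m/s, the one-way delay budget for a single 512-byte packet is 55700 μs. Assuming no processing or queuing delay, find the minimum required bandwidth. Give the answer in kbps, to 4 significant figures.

L = 4096 bits.
Propagation delay = 3130000 / 210000000 = 14904.8 μs.
Transmission budget = 55700 − 14904.8 = 40795.2 μs.
R ≥ L / t_tx = 4096 bits / 0.0407952 s = 100.4 kbps.

100.4 kbps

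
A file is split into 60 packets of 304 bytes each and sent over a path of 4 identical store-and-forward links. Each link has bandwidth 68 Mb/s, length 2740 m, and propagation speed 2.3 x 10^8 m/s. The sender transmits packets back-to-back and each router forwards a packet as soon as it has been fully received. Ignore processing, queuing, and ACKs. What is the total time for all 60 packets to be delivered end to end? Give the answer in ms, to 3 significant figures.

2.30 ms

Per-hop transmission t_tx = L/R = 2432/68000000 = 0.0357647 ms.
Per-hop propagation t_prop = 2740/2.3e+08 = 0.011913 ms.
Pipeline fill: first packet needs 4·t_tx to clear all hops; remaining 59 packets each add one t_tx.
Total = (4+60-1)·t_tx + 4·t_prop = 63·0.0357647 + 4·0.011913 = 2.30 ms.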